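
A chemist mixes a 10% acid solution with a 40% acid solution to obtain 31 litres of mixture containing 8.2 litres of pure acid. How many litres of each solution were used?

litres of solution A: 14, litres of solution B: 17

Let a = litres of solution A, b = litres of solution B.
  a + b = 31
  (2/5)b + (1/10)a = 41/5
Row-reduce the augmented matrix:
R2 ← R2 − 1/10·R1.
R2 ← R2 / (3/10).
R1 ← R1 − 1·R2.
Reading off the reduced rows gives a = 14, b = 17.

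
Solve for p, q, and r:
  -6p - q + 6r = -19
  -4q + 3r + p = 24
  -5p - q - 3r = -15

p = 4, q = -5, r = 0

Row-reduce the augmented matrix:
R1 ← R1 / (-6).
R2 ← R2 − 1·R1.
R3 ← R3 + 5·R1.
R2 ← R2 / (-25/6).
R1 ← R1 − 1/6·R2.
R3 ← R3 + 1/6·R2.
R3 ← R3 / (-204/25).
R1 ← R1 + 21/25·R3.
R2 ← R2 + 24/25·R3.
Reading off the reduced rows gives p = 4, q = -5, r = 0.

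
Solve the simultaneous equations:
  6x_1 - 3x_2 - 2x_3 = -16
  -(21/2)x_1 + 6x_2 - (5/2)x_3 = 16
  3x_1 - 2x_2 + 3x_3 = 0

Row-reduce:
R1 ← R1 / (6).
R2 ← R2 + 21/2·R1.
R3 ← R3 − 3·R1.
R2 ← R2 / (3/4).
R1 ← R1 + 1/2·R2.
R3 ← R3 + 1/2·R2.
Rank is 2 with 3 unknowns, leaving x_3 free.

infinitely many solutions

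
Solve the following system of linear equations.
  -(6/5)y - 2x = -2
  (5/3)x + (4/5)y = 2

x = 2, y = -5/3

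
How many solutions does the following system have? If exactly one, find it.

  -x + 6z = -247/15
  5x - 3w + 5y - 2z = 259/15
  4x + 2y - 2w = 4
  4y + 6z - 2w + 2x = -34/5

x = -1/3, y = 8/3, z = -14/5, w = 0

Row-reduce the augmented matrix:
R1 ← R1 / (-1).
R2 ← R2 − 5·R1.
R3 ← R3 − 4·R1.
R4 ← R4 − 2·R1.
R2 ← R2 / (5).
R3 ← R3 − 2·R2.
R4 ← R4 − 4·R2.
R3 ← R3 / (64/5).
R1 ← R1 + 6·R3.
R2 ← R2 − 28/5·R3.
R4 ← R4 + 22/5·R3.
R4 ← R4 / (1/8).
R1 ← R1 + 3/8·R4.
R2 ← R2 + 1/4·R4.
R3 ← R3 + 1/16·R4.
Reading off the reduced rows gives x = -1/3, y = 8/3, z = -14/5, w = 0.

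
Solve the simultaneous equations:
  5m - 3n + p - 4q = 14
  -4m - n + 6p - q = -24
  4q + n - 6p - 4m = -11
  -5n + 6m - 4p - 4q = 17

Row-reduce:
R1 ← R1 / (5).
R2 ← R2 + 4·R1.
R3 ← R3 + 4·R1.
R4 ← R4 − 6·R1.
R2 ← R2 / (-17/5).
R1 ← R1 + 3/5·R2.
R3 ← R3 + 7/5·R2.
R4 ← R4 + 7/5·R2.
R3 ← R3 / (-8).
R1 ← R1 + 1·R3.
R2 ← R2 + 2·R3.
R4 ← R4 + 8·R3.
Rank is 3 with 4 unknowns, leaving q free.

infinitely many solutions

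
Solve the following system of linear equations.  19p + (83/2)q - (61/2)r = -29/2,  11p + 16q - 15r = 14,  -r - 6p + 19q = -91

no solution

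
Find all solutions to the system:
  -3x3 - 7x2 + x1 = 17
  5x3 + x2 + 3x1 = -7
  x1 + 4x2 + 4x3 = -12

Row-reduce:
R2 ← R2 − 3·R1.
R3 ← R3 − 1·R1.
R2 ← R2 / (22).
R1 ← R1 + 7·R2.
R3 ← R3 − 11·R2.
Rank is 2 with 3 unknowns, leaving x3 free.

infinitely many solutions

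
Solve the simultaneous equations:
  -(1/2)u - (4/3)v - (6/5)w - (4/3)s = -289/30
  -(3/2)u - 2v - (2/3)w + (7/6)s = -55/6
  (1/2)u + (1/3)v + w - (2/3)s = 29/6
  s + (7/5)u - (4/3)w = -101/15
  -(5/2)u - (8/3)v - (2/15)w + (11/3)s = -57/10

Row-reduce:
R1 ← R1 / (-1/2).
R2 ← R2 + 3/2·R1.
R3 ← R3 − 1/2·R1.
R4 ← R4 − 7/5·R1.
R5 ← R5 + 5/2·R1.
R2 ← R2 / (2).
R1 ← R1 − 8/3·R2.
R3 ← R3 + 1·R2.
R4 ← R4 + 56/15·R2.
R5 ← R5 − 4·R2.
R3 ← R3 / (19/15).
R1 ← R1 + 68/45·R3.
R2 ← R2 − 22/15·R3.
R4 ← R4 − 176/225·R3.
R4 ← R4 / (1867/285).
R1 ← R1 + 67/19·R4.
R2 ← R2 − 145/76·R4.
R3 ← R3 − 35/76·R4.
Row 5 reduces to 0 = 3, a contradiction. The system is inconsistent.

no solution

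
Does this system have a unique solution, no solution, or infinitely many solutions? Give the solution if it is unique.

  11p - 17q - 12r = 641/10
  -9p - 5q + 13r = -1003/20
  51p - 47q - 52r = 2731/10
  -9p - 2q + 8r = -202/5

Row-reduce the augmented matrix:
R1 ← R1 / (11).
R2 ← R2 + 9·R1.
R3 ← R3 − 51·R1.
R4 ← R4 + 9·R1.
R2 ← R2 / (-208/11).
R1 ← R1 + 17/11·R2.
R3 ← R3 − 350/11·R2.
R4 ← R4 + 175/11·R2.
R3 ← R3 / (935/104).
R1 ← R1 + 281/208·R3.
R2 ← R2 + 35/208·R3.
R4 ← R4 + 935/208·R3.
R4 reduces to 0 = 0, so the extra equation is consistent.
Reading off the reduced rows gives p = 13/5, q = -1/2, r = -9/4.

p = 13/5, q = -1/2, r = -9/4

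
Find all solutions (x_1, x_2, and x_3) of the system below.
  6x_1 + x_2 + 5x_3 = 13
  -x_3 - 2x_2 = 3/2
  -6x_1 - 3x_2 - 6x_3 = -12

no solution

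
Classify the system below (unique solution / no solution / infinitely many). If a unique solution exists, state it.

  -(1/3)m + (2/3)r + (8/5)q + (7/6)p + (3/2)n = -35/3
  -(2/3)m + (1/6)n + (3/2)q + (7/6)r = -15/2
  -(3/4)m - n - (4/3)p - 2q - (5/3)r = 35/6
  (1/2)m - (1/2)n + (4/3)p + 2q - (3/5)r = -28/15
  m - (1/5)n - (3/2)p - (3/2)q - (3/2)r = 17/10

Row-reduce the augmented matrix:
R1 ← R1 / (-1/3).
R2 ← R2 + 2/3·R1.
R3 ← R3 + 3/4·R1.
R4 ← R4 − 1/2·R1.
R5 ← R5 − 1·R1.
R2 ← R2 / (-17/6).
R1 ← R1 + 9/2·R2.
R3 ← R3 + 35/8·R2.
R4 ← R4 − 7/4·R2.
R5 ← R5 − 43/10·R2.
R3 ← R3 / (-145/408).
R1 ← R1 − 7/34·R3.
R2 ← R2 − 14/17·R3.
R4 ← R4 − 335/204·R3.
R5 ← R5 + 131/85·R3.
R4 ← R4 / (-603/58).
R1 ← R1 + 2772/725·R4.
R2 ← R2 + 4563/725·R4.
R3 ← R3 − 6069/725·R4.
R5 ← R5 − 49377/3625·R4.
R5 ← R5 / (-1643177/376875).
R1 ← R1 − 35524/25125·R5.
R2 ← R2 − 10682/8375·R5.
R3 ← R3 + 180794/75375·R5.
R4 ← R4 − 11437/9045·R5.
Reading off the reduced rows gives m = 2, n = -6, p = 4, q = -5, r = 2.

m = 2, n = -6, p = 4, q = -5, r = 2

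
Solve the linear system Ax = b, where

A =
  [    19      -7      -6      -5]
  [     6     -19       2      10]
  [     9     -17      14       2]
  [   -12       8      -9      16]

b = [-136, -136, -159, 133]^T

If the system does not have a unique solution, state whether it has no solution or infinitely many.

x_1 = -5, x_2 = 6, x_3 = -1, x_4 = 1

Row-reduce the augmented matrix:
R1 ← R1 / (19).
R2 ← R2 − 6·R1.
R3 ← R3 − 9·R1.
R4 ← R4 + 12·R1.
R2 ← R2 / (-319/19).
R1 ← R1 + 7/19·R2.
R3 ← R3 + 260/19·R2.
R4 ← R4 − 68/19·R2.
R3 ← R3 / (4360/319).
R1 ← R1 + 128/319·R3.
R2 ← R2 + 74/319·R3.
R4 ← R4 + 3815/319·R3.
R4 ← R4 / (87/8).
R1 ← R1 + 363/545·R4.
R2 ← R2 + 1691/2180·R4.
R3 ← R3 + 1617/4360·R4.
Reading off the reduced rows gives x_1 = -5, x_2 = 6, x_3 = -1, x_4 = 1.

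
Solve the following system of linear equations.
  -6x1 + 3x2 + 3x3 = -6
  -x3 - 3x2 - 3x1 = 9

infinitely many solutions

Row-reduce:
R1 ← R1 / (-6).
R2 ← R2 + 3·R1.
R2 ← R2 / (-9/2).
R1 ← R1 + 1/2·R2.
Rank is 2 with 3 unknowns, leaving x3 free.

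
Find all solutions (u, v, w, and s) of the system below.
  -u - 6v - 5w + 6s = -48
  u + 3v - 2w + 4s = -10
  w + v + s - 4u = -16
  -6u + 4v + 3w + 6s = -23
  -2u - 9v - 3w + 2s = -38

Row-reduce the augmented matrix:
R1 ← R1 / (-1).
R2 ← R2 − 1·R1.
R3 ← R3 + 4·R1.
R4 ← R4 + 6·R1.
R5 ← R5 + 2·R1.
R2 ← R2 / (-3).
R1 ← R1 − 6·R2.
R3 ← R3 − 25·R2.
R4 ← R4 − 40·R2.
R5 ← R5 − 3·R2.
R3 ← R3 / (-112/3).
R1 ← R1 + 9·R3.
R2 ← R2 − 7/3·R3.
R4 ← R4 + 181/3·R3.
R4 ← R4 / (653/112).
R1 ← R1 + 61/112·R4.
R2 ← R2 − 7/16·R4.
R3 ← R3 + 181/112·R4.
R5 reduces to 0 = 0, so the extra equation is consistent.
Reading off the reduced rows gives u = 5, v = 1, w = 5, s = -2.

u = 5, v = 1, w = 5, s = -2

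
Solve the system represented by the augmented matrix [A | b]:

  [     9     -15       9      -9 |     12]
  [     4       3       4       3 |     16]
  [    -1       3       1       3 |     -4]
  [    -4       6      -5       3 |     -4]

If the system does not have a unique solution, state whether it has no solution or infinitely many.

infinitely many solutions

Row-reduce:
R1 ← R1 / (9).
R2 ← R2 − 4·R1.
R3 ← R3 + 1·R1.
R4 ← R4 + 4·R1.
R2 ← R2 / (29/3).
R1 ← R1 + 5/3·R2.
R3 ← R3 − 4/3·R2.
R4 ← R4 + 2/3·R2.
R3 ← R3 / (2).
R1 ← R1 − 1·R3.
R4 ← R4 + 1·R3.
Rank is 3 with 4 unknowns, leaving x_4 free.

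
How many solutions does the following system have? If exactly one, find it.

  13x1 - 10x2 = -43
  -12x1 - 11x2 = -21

x1 = -1, x2 = 3

Row-reduce the augmented matrix:
R1 ← R1 / (13).
R2 ← R2 + 12·R1.
R2 ← R2 / (-263/13).
R1 ← R1 + 10/13·R2.
Reading off the reduced rows gives x1 = -1, x2 = 3.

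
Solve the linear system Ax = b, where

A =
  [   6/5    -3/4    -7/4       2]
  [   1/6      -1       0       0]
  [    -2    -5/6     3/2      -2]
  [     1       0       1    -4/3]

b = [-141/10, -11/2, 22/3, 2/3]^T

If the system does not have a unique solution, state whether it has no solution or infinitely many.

Row-reduce the augmented matrix:
R1 ← R1 / (6/5).
R2 ← R2 − 1/6·R1.
R3 ← R3 + 2·R1.
R4 ← R4 − 1·R1.
R2 ← R2 / (-43/48).
R1 ← R1 + 5/8·R2.
R3 ← R3 + 25/12·R2.
R4 ← R4 − 5/8·R2.
R3 ← R3 / (-767/387).
R1 ← R1 + 70/43·R3.
R2 ← R2 + 35/129·R3.
R4 ← R4 − 113/43·R3.
R4 ← R4 / (-1310/2301).
R1 ← R1 − 180/767·R4.
R2 ← R2 − 30/767·R4.
R3 ← R3 + 766/767·R4.
Reading off the reduced rows gives x_1 = -3, x_2 = 5, x_3 = 5, x_4 = 1.

x_1 = -3, x_2 = 5, x_3 = 5, x_4 = 1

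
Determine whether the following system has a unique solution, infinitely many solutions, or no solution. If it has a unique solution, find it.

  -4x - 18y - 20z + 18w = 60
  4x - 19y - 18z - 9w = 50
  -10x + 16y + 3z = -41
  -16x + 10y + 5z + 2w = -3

x = -2, y = -4, z = 1, w = 0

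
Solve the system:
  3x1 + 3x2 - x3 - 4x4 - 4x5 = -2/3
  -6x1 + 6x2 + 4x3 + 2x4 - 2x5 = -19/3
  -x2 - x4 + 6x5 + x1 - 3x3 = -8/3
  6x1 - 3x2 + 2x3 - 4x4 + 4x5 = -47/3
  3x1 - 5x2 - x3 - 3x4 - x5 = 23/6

x1 = -2/3, x2 = -1, x3 = -7/3, x4 = 1, x5 = -3/2

Row-reduce the augmented matrix:
R1 ← R1 / (3).
R2 ← R2 + 6·R1.
R3 ← R3 − 1·R1.
R4 ← R4 − 6·R1.
R5 ← R5 − 3·R1.
R2 ← R2 / (12).
R1 ← R1 − 1·R2.
R3 ← R3 + 2·R2.
R4 ← R4 + 9·R2.
R5 ← R5 + 8·R2.
R3 ← R3 / (-7/3).
R1 ← R1 + 1/2·R3.
R2 ← R2 − 1/6·R3.
R4 ← R4 − 11/2·R3.
R5 ← R5 − 4/3·R3.
R4 ← R4 / (-29/14).
R1 ← R1 + 29/42·R4.
R2 ← R2 + 23/42·R4.
R3 ← R3 − 2/7·R4.
R5 ← R5 + 71/21·R4.
R5 ← R5 / (-2573/87).
R1 ← R1 + 23/3·R5.
R2 ← R2 + 448/87·R5.
R3 ← R3 − 1/29·R5.
R4 ← R4 + 250/29·R5.
Reading off the reduced rows gives x1 = -2/3, x2 = -1, x3 = -7/3, x4 = 1, x5 = -3/2.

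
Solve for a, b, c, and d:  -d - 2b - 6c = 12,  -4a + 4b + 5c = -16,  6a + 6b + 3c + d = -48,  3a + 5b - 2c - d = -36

Row-reduce the augmented matrix:
Swap R1 and R2.
R1 ← R1 / (-4).
R3 ← R3 − 6·R1.
R4 ← R4 − 3·R1.
R2 ← R2 / (-2).
R1 ← R1 + 1·R2.
R3 ← R3 − 12·R2.
R4 ← R4 − 8·R2.
R3 ← R3 / (-51/2).
R1 ← R1 − 7/4·R3.
R2 ← R2 − 3·R3.
R4 ← R4 + 89/4·R3.
R4 ← R4 / (-65/102).
R1 ← R1 − 8/51·R4.
R2 ← R2 + 3/34·R4.
R3 ← R3 − 10/51·R4.
Reading off the reduced rows gives a = -2, b = -6, c = 0, d = 0.

a = -2, b = -6, c = 0, d = 0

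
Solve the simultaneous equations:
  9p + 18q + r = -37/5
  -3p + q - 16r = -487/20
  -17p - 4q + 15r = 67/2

p = -1/2, q = -1/4, r = 8/5

Row-reduce the augmented matrix:
R1 ← R1 / (9).
R2 ← R2 + 3·R1.
R3 ← R3 + 17·R1.
R2 ← R2 / (7).
R1 ← R1 − 2·R2.
R3 ← R3 − 30·R2.
R3 ← R3 / (5294/63).
R1 ← R1 − 289/63·R3.
R2 ← R2 + 47/21·R3.
Reading off the reduced rows gives p = -1/2, q = -1/4, r = 8/5.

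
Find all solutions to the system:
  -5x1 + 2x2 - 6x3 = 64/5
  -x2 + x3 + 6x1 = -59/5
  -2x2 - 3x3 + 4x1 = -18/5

x1 = -2, x2 = -1, x3 = -4/5

Row-reduce the augmented matrix:
R1 ← R1 / (-5).
R2 ← R2 − 6·R1.
R3 ← R3 − 4·R1.
R2 ← R2 / (7/5).
R1 ← R1 + 2/5·R2.
R3 ← R3 + 2/5·R2.
R3 ← R3 / (-67/7).
R1 ← R1 + 4/7·R3.
R2 ← R2 + 31/7·R3.
Reading off the reduced rows gives x1 = -2, x2 = -1, x3 = -4/5.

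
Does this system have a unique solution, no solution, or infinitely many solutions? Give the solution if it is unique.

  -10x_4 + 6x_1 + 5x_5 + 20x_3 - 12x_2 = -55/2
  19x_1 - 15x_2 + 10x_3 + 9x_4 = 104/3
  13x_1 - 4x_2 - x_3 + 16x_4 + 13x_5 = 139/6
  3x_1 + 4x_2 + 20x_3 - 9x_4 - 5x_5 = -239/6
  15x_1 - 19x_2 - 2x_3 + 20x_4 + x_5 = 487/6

Row-reduce the augmented matrix:
R1 ← R1 / (6).
R2 ← R2 − 19·R1.
R3 ← R3 − 13·R1.
R4 ← R4 − 3·R1.
R5 ← R5 − 15·R1.
R2 ← R2 / (23).
R1 ← R1 + 2·R2.
R3 ← R3 − 22·R2.
R4 ← R4 − 10·R2.
R5 ← R5 − 11·R2.
R3 ← R3 / (461/69).
R1 ← R1 + 30/23·R3.
R2 ← R2 + 160/69·R3.
R4 ← R4 − 2290/69·R3.
R5 ← R5 + 1828/69·R3.
R4 ← R4 / (-7174/461).
R1 ← R1 − 751/461·R4.
R2 ← R2 − 618/461·R4.
R3 ← R3 + 85/461·R4.
R5 ← R5 − 9527/461·R4.
R5 ← R5 / (-721705/14348).
R1 ← R1 + 89395/14348·R5.
R2 ← R2 + 7680/3587·R5.
R3 ← R3 − 3053/844·R5.
R4 ← R4 − 79855/14348·R5.
Reading off the reduced rows gives x_1 = -2/3, x_2 = -2, x_3 = -2/3, x_4 = 8/3, x_5 = -3/2.

x_1 = -2/3, x_2 = -2, x_3 = -2/3, x_4 = 8/3, x_5 = -3/2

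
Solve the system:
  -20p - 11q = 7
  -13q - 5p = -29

p = -2, q = 3

Row-reduce the augmented matrix:
R1 ← R1 / (-20).
R2 ← R2 + 5·R1.
R2 ← R2 / (-41/4).
R1 ← R1 − 11/20·R2.
Reading off the reduced rows gives p = -2, q = 3.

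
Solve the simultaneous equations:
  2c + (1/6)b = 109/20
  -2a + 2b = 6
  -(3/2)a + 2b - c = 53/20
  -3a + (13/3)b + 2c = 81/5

a = -3/2, b = 3/2, c = 13/5

Row-reduce the augmented matrix:
Swap R1 and R2.
R1 ← R1 / (-2).
R3 ← R3 + 3/2·R1.
R4 ← R4 + 3·R1.
R2 ← R2 / (1/6).
R1 ← R1 + 1·R2.
R3 ← R3 − 1/2·R2.
R4 ← R4 − 4/3·R2.
R3 ← R3 / (-7).
R1 ← R1 − 12·R3.
R2 ← R2 − 12·R3.
R4 ← R4 + 14·R3.
R4 reduces to 0 = 0, so the extra equation is consistent.
Reading off the reduced rows gives a = -3/2, b = 3/2, c = 13/5.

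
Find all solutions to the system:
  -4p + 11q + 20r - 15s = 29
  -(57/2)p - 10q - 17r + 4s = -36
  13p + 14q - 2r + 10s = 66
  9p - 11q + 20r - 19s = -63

infinitely many solutions

Row-reduce:
R1 ← R1 / (-4).
R2 ← R2 + 57/2·R1.
R3 ← R3 − 13·R1.
R4 ← R4 − 9·R1.
R2 ← R2 / (-707/8).
R1 ← R1 + 11/4·R2.
R3 ← R3 − 199/4·R2.
R4 ← R4 − 55/4·R2.
R3 ← R3 / (-18940/707).
R1 ← R1 + 26/707·R3.
R2 ← R2 − 1276/707·R3.
R4 ← R4 − 28410/707·R3.
Rank is 3 with 4 unknowns, leaving s free.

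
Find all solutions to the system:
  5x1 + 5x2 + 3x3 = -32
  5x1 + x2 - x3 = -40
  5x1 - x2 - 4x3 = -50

Row-reduce the augmented matrix:
R1 ← R1 / (5).
R2 ← R2 − 5·R1.
R3 ← R3 − 5·R1.
R2 ← R2 / (-4).
R1 ← R1 − 1·R2.
R3 ← R3 + 6·R2.
R3 ← R3 / (-1).
R1 ← R1 + 2/5·R3.
R2 ← R2 − 1·R3.
Reading off the reduced rows gives x1 = -6, x2 = -4, x3 = 6.

x1 = -6, x2 = -4, x3 = 6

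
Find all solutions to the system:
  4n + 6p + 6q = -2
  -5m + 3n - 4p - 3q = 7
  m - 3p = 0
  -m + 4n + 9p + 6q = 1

Row-reduce:
Swap R1 and R2.
R1 ← R1 / (-5).
R3 ← R3 − 1·R1.
R4 ← R4 + 1·R1.
R2 ← R2 / (4).
R1 ← R1 + 3/5·R2.
R3 ← R3 − 3/5·R2.
R4 ← R4 − 17/5·R2.
R3 ← R3 / (-47/10).
R1 ← R1 − 17/10·R3.
R2 ← R2 − 3/2·R3.
R4 ← R4 − 47/10·R3.
Row 4 reduces to 0 = 3, a contradiction. The system is inconsistent.

no solution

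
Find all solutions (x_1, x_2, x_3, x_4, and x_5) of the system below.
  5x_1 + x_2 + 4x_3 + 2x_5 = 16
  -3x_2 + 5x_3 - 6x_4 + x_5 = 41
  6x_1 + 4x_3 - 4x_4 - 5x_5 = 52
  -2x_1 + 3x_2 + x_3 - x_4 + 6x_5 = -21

infinitely many solutions

Row-reduce:
R1 ← R1 / (5).
R3 ← R3 − 6·R1.
R4 ← R4 + 2·R1.
R2 ← R2 / (-3).
R1 ← R1 − 1/5·R2.
R3 ← R3 + 6/5·R2.
R4 ← R4 − 17/5·R2.
R3 ← R3 / (-14/5).
R1 ← R1 − 17/15·R3.
R2 ← R2 + 5/3·R3.
R4 ← R4 − 124/15·R3.
R4 ← R4 / (-263/21).
R1 ← R1 + 22/21·R4.
R2 ← R2 − 62/21·R4.
R3 ← R3 − 4/7·R4.
Rank is 4 with 5 unknowns, leaving x_5 free.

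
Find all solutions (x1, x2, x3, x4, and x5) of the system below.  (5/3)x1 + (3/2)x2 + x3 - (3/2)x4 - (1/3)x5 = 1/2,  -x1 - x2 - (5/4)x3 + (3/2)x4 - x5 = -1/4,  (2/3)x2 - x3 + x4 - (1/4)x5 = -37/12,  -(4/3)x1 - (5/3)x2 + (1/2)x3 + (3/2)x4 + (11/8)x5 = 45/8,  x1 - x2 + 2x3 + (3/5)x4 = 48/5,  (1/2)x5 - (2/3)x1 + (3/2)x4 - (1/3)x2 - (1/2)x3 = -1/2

no solution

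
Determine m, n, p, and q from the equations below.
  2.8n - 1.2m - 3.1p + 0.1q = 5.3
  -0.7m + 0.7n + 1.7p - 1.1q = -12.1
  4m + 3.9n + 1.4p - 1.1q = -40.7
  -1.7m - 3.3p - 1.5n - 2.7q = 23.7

m = -3, n = -5, p = -5, q = 2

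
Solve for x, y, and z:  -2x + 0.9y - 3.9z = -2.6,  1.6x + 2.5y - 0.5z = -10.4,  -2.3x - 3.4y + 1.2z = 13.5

Row-reduce the augmented matrix:
R1 ← R1 / (-2).
R2 ← R2 − 8/5·R1.
R3 ← R3 + 23/10·R1.
R2 ← R2 / (161/50).
R1 ← R1 + 9/20·R2.
R3 ← R3 + 887/200·R2.
R3 ← R3 / (2251/3220).
R1 ← R1 − 465/322·R3.
R2 ← R2 + 181/161·R3.
Reading off the reduced rows gives x = 1, y = -5, z = -1.

x = 1, y = -5, z = -1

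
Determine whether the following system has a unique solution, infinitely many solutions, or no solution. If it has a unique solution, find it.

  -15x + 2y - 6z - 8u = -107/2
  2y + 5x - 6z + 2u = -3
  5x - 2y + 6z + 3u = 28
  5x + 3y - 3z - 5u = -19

Row-reduce:
R1 ← R1 / (-15).
R2 ← R2 − 5·R1.
R3 ← R3 − 5·R1.
R4 ← R4 − 5·R1.
R2 ← R2 / (8/3).
R1 ← R1 + 2/15·R2.
R3 ← R3 + 4/3·R2.
R4 ← R4 − 11/3·R2.
Swap R3 and R4.
R3 ← R3 / (6).
R2 ← R2 + 3·R3.
Row 4 reduces to 0 = -1/4, a contradiction. The system is inconsistent.

no solution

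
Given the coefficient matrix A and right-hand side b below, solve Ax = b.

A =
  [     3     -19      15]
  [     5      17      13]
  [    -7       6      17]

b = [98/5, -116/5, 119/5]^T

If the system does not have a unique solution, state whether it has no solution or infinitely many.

x_1 = -14/5, x_2 = -1, x_3 = 3/5

Row-reduce the augmented matrix:
R1 ← R1 / (3).
R2 ← R2 − 5·R1.
R3 ← R3 + 7·R1.
R2 ← R2 / (146/3).
R1 ← R1 + 19/3·R2.
R3 ← R3 + 115/3·R2.
R3 ← R3 / (3106/73).
R1 ← R1 − 251/73·R3.
R2 ← R2 + 18/73·R3.
Reading off the reduced rows gives x_1 = -14/5, x_2 = -1, x_3 = 3/5.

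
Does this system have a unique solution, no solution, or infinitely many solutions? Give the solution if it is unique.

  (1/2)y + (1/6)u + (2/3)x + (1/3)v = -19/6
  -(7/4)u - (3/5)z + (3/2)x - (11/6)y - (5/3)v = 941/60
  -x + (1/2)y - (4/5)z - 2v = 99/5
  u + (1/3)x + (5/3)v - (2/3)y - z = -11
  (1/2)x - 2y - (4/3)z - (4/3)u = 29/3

x = -2, y = 2, z = -6, u = -5, v = -6

Row-reduce the augmented matrix:
R1 ← R1 / (2/3).
R2 ← R2 − 3/2·R1.
R3 ← R3 + 1·R1.
R4 ← R4 − 1/3·R1.
R5 ← R5 − 1/2·R1.
R2 ← R2 / (-71/24).
R1 ← R1 − 3/4·R2.
R3 ← R3 − 5/4·R2.
R4 ← R4 + 11/12·R2.
R5 ← R5 + 19/8·R2.
R3 ← R3 / (-374/355).
R1 ← R1 + 54/355·R3.
R2 ← R2 − 72/355·R3.
R4 ← R4 + 289/355·R3.
R5 ← R5 + 907/1065·R3.
R4 ← R4 / (137/66).
R1 ← R1 + 73/374·R4.
R2 ← R2 − 111/187·R4.
R3 ← R3 − 115/187·R4.
R5 ← R5 − 577/748·R4.
R5 ← R5 / (3565/1644).
R1 ← R1 − 177/274·R5.
R2 ← R2 + 119/137·R5.
R3 ← R3 − 315/274·R5.
R4 ← R4 − 277/137·R5.
Reading off the reduced rows gives x = -2, y = 2, z = -6, u = -5, v = -6.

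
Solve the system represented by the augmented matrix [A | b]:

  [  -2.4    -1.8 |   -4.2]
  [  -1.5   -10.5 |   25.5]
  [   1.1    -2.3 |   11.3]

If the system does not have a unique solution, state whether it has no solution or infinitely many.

x_1 = 4, x_2 = -3

Row-reduce the augmented matrix:
R1 ← R1 / (-12/5).
R2 ← R2 + 3/2·R1.
R3 ← R3 − 11/10·R1.
R2 ← R2 / (-75/8).
R1 ← R1 − 3/4·R2.
R3 ← R3 + 25/8·R2.
R3 reduces to 0 = 0, so the extra equation is consistent.
Reading off the reduced rows gives x_1 = 4, x_2 = -3.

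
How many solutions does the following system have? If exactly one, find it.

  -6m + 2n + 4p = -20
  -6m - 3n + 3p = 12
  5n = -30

m = 0, n = -6, p = -2

Row-reduce the augmented matrix:
R1 ← R1 / (-6).
R2 ← R2 + 6·R1.
R2 ← R2 / (-5).
R1 ← R1 + 1/3·R2.
R3 ← R3 − 5·R2.
R3 ← R3 / (-1).
R1 ← R1 + 3/5·R3.
R2 ← R2 − 1/5·R3.
Reading off the reduced rows gives m = 0, n = -6, p = -2.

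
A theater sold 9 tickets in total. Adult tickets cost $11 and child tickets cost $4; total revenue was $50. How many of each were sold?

Let a = adult tickets, c = child tickets.
  a + c = 9
  11a + 4c = 50
From equation 1: a = 9 − c.
Substitute into equation 2 and solve: c = 7.
Then a = 2.

adult tickets: 2, child tickets: 7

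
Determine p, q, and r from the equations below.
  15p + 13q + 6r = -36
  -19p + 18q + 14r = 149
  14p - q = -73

p = -5, q = 3, r = 0

Row-reduce the augmented matrix:
R1 ← R1 / (15).
R2 ← R2 + 19·R1.
R3 ← R3 − 14·R1.
R2 ← R2 / (517/15).
R1 ← R1 − 13/15·R2.
R3 ← R3 + 197/15·R2.
R3 ← R3 / (1360/517).
R1 ← R1 + 74/517·R3.
R2 ← R2 − 324/517·R3.
Reading off the reduced rows gives p = -5, q = 3, r = 0.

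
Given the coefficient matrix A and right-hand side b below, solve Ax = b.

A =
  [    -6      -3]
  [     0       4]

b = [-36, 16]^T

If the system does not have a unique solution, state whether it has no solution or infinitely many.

x_1 = 4, x_2 = 4

Row-reduce the augmented matrix:
R1 ← R1 / (-6).
R2 ← R2 / (4).
R1 ← R1 − 1/2·R2.
Reading off the reduced rows gives x_1 = 4, x_2 = 4.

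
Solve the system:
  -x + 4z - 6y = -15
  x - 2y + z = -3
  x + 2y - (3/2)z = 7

no solution

Row-reduce:
R1 ← R1 / (-1).
R2 ← R2 − 1·R1.
R3 ← R3 − 1·R1.
R2 ← R2 / (-8).
R1 ← R1 − 6·R2.
R3 ← R3 + 4·R2.
Row 3 reduces to 0 = 1, a contradiction. The system is inconsistent.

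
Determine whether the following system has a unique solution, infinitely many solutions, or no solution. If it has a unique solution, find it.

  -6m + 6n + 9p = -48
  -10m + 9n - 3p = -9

infinitely many solutions

Row-reduce:
R1 ← R1 / (-6).
R2 ← R2 + 10·R1.
R2 ← R2 / (-1).
R1 ← R1 + 1·R2.
Rank is 2 with 3 unknowns, leaving p free.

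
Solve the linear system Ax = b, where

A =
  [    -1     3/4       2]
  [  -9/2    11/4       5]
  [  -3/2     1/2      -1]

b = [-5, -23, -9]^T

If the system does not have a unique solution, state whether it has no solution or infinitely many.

no solution

Row-reduce:
R1 ← R1 / (-1).
R2 ← R2 + 9/2·R1.
R3 ← R3 + 3/2·R1.
R2 ← R2 / (-5/8).
R1 ← R1 + 3/4·R2.
R3 ← R3 + 5/8·R2.
Row 3 reduces to 0 = -1, a contradiction. The system is inconsistent.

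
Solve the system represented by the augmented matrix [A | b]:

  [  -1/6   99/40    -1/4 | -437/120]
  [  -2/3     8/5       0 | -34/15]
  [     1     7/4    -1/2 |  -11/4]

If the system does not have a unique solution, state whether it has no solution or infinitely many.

Row-reduce:
R1 ← R1 / (-1/6).
R2 ← R2 + 2/3·R1.
R3 ← R3 − 1·R1.
R2 ← R2 / (-83/10).
R1 ← R1 + 297/20·R2.
R3 ← R3 − 83/5·R2.
Rank is 2 with 3 unknowns, leaving x_3 free.

infinitely many solutions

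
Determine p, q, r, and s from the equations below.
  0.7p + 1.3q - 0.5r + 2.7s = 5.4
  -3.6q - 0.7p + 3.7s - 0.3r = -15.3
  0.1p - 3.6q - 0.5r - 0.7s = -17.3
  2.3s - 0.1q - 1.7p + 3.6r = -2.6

p = -3, q = 5, r = -2, s = 0

Row-reduce the augmented matrix:
R1 ← R1 / (7/10).
R2 ← R2 + 7/10·R1.
R3 ← R3 − 1/10·R1.
R4 ← R4 + 17/10·R1.
R2 ← R2 / (-23/10).
R1 ← R1 − 13/7·R2.
R3 ← R3 + 53/14·R2.
R4 ← R4 − 107/35·R2.
R3 ← R3 / (143/161).
R1 ← R1 + 219/161·R3.
R2 ← R2 − 8/23·R3.
R4 ← R4 − 2129/1610·R3.
R4 ← R4 / (123923/3575).
R1 ← R1 + 6271/715·R4.
R2 ← R2 − 1264/715·R4.
R3 ← R3 + 9354/715·R4.
Reading off the reduced rows gives p = -3, q = 5, r = -2, s = 0.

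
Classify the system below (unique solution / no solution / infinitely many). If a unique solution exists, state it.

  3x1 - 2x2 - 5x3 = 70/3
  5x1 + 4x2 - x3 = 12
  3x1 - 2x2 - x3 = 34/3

x1 = 7/3, x2 = -2/3, x3 = -3

Row-reduce the augmented matrix:
R1 ← R1 / (3).
R2 ← R2 − 5·R1.
R3 ← R3 − 3·R1.
R2 ← R2 / (22/3).
R1 ← R1 + 2/3·R2.
R3 ← R3 / (4).
R1 ← R1 + 1·R3.
R2 ← R2 − 1·R3.
Reading off the reduced rows gives x1 = 7/3, x2 = -2/3, x3 = -3.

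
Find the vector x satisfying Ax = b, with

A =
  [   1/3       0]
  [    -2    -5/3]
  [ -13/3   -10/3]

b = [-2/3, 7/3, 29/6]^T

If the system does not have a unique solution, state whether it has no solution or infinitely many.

no solution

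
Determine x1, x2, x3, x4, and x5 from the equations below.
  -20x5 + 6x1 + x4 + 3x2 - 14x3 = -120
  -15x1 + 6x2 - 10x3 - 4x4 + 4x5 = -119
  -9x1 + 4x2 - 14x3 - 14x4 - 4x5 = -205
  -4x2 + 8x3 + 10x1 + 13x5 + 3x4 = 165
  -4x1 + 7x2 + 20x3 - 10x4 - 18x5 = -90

x1 = 5, x2 = 0, x3 = 4, x4 = 6, x5 = 5

Row-reduce the augmented matrix:
R1 ← R1 / (6).
R2 ← R2 + 15·R1.
R3 ← R3 + 9·R1.
R4 ← R4 − 10·R1.
R5 ← R5 + 4·R1.
R2 ← R2 / (27/2).
R1 ← R1 − 1/2·R2.
R3 ← R3 − 17/2·R2.
R4 ← R4 + 9·R2.
R5 ← R5 − 9·R2.
R3 ← R3 / (-20/3).
R1 ← R1 + 2/3·R3.
R2 ← R2 + 10/3·R3.
R4 ← R4 − 4/3·R3.
R5 ← R5 − 122/3·R3.
R4 ← R4 / (-89/45).
R1 ← R1 − 62/45·R4.
R2 ← R2 − 17/3·R4.
R3 ← R3 − 26/15·R4.
R5 ← R5 + 3547/45·R4.
R5 ← R5 / (-164371/267).
R1 ← R1 − 2426/267·R5.
R2 ← R2 − 3659/89·R5.
R3 ← R3 − 3632/267·R5.
R4 ← R4 + 1979/267·R5.
Reading off the reduced rows gives x1 = 5, x2 = 0, x3 = 4, x4 = 6, x5 = 5.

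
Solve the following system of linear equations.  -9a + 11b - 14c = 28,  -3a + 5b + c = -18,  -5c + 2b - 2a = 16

no solution

Row-reduce:
R1 ← R1 / (-9).
R2 ← R2 + 3·R1.
R3 ← R3 + 2·R1.
R2 ← R2 / (4/3).
R1 ← R1 + 11/9·R2.
R3 ← R3 + 4/9·R2.
Row 3 reduces to 0 = 2/3, a contradiction. The system is inconsistent.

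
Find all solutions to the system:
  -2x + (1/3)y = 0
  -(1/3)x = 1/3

Row-reduce the augmented matrix:
R1 ← R1 / (-2).
R2 ← R2 + 1/3·R1.
R2 ← R2 / (-1/18).
R1 ← R1 + 1/6·R2.
Reading off the reduced rows gives x = -1, y = -6.

x = -1, y = -6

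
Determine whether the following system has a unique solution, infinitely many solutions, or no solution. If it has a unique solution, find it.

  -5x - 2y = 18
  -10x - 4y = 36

Row-reduce:
R1 ← R1 / (-5).
R2 ← R2 + 10·R1.
Rank is 1 with 2 unknowns, leaving y free.

infinitely many solutions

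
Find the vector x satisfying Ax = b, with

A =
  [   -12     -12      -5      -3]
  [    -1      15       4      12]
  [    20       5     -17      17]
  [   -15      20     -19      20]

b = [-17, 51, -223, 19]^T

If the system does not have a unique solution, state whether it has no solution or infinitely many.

x_1 = -5, x_2 = 6, x_3 = 4, x_4 = -5

Row-reduce the augmented matrix:
R1 ← R1 / (-12).
R2 ← R2 + 1·R1.
R3 ← R3 − 20·R1.
R4 ← R4 + 15·R1.
R2 ← R2 / (16).
R1 ← R1 − 1·R2.
R3 ← R3 + 15·R2.
R4 ← R4 − 35·R2.
R3 ← R3 / (-4069/192).
R1 ← R1 − 9/64·R3.
R2 ← R2 − 53/192·R3.
R4 ← R4 + 4303/192·R3.
R4 ← R4 / (-8727/313).
R1 ← R1 + 1464/4069·R4.
R2 ← R2 − 4360/4069·R4.
R3 ← R3 + 4509/4069·R4.
Reading off the reduced rows gives x_1 = -5, x_2 = 6, x_3 = 4, x_4 = -5.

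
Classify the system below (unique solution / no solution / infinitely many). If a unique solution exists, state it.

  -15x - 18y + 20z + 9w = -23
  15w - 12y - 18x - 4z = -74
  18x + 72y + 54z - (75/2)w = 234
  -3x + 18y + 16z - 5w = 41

infinitely many solutions

Row-reduce:
R1 ← R1 / (-15).
R2 ← R2 + 18·R1.
R3 ← R3 − 18·R1.
R4 ← R4 + 3·R1.
R2 ← R2 / (48/5).
R1 ← R1 − 6/5·R2.
R3 ← R3 − 252/5·R2.
R4 ← R4 − 108/5·R2.
R3 ← R3 / (225).
R1 ← R1 − 13/6·R3.
R2 ← R2 + 35/12·R3.
R4 ← R4 − 75·R3.
Rank is 3 with 4 unknowns, leaving w free.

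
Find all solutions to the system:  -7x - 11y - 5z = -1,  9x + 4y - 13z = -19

infinitely many solutions

Row-reduce:
R1 ← R1 / (-7).
R2 ← R2 − 9·R1.
R2 ← R2 / (-71/7).
R1 ← R1 − 11/7·R2.
Rank is 2 with 3 unknowns, leaving z free.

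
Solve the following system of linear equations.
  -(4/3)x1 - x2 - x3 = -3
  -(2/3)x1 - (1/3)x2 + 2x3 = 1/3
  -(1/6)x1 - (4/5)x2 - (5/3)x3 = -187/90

x1 = 1, x2 = 1, x3 = 2/3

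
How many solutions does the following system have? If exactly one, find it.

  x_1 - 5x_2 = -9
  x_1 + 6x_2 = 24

x_1 = 6, x_2 = 3

From equation 1: x_1 = -9 + 5·x_2.
Substitute into equation 2 and solve: x_2 = 3.
Then x_1 = 6.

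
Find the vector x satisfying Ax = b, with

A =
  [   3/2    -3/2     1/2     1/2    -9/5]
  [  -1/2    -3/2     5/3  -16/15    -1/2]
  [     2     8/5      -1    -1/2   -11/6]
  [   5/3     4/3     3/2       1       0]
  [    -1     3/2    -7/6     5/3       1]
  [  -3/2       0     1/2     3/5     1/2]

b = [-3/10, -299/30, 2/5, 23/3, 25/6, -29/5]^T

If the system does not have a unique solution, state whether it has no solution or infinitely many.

Row-reduce the augmented matrix:
R1 ← R1 / (3/2).
R2 ← R2 + 1/2·R1.
R3 ← R3 − 2·R1.
R4 ← R4 − 5/3·R1.
R5 ← R5 + 1·R1.
R6 ← R6 + 3/2·R1.
R2 ← R2 / (-2).
R1 ← R1 + 1·R2.
R3 ← R3 − 18/5·R2.
R4 ← R4 − 3·R2.
R5 ← R5 − 1/2·R2.
R6 ← R6 + 3/2·R2.
R3 ← R3 / (49/30).
R1 ← R1 + 7/12·R3.
R2 ← R2 + 11/12·R3.
R4 ← R4 − 133/36·R3.
R5 ← R5 + 3/8·R3.
R6 ← R6 + 3/8·R3.
R4 ← R4 / (2267/420).
R1 ← R1 + 89/420·R4.
R2 ← R2 + 655/588·R4.
R3 ← R3 + 418/245·R4.
R5 ← R5 − 445/392·R4.
R6 ← R6 − 445/392·R4.
R5 ← R5 / (-735739/476070).
R1 ← R1 + 103598/102015·R5.
R2 ← R2 − 69809/142821·R5.
R3 ← R3 − 12178/47607·R5.
R4 ← R4 − 4469/6801·R5.
R6 ← R6 + 735739/476070·R5.
R6 reduces to 0 = 0, so the extra equation is consistent.
Reading off the reduced rows gives x_1 = 6, x_2 = -1, x_3 = -2, x_4 = 2, x_5 = 6.

x_1 = 6, x_2 = -1, x_3 = -2, x_4 = 2, x_5 = 6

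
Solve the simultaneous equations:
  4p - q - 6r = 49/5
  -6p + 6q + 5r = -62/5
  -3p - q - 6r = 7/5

Row-reduce the augmented matrix:
R1 ← R1 / (4).
R2 ← R2 + 6·R1.
R3 ← R3 + 3·R1.
R2 ← R2 / (9/2).
R1 ← R1 + 1/4·R2.
R3 ← R3 + 7/4·R2.
R3 ← R3 / (-217/18).
R1 ← R1 + 31/18·R3.
R2 ← R2 + 8/9·R3.
Reading off the reduced rows gives p = 6/5, q = -1/5, r = -4/5.

p = 6/5, q = -1/5, r = -4/5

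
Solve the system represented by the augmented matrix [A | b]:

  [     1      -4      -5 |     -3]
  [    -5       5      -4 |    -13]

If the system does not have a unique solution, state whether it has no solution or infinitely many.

Row-reduce:
R2 ← R2 + 5·R1.
R2 ← R2 / (-15).
R1 ← R1 + 4·R2.
Rank is 2 with 3 unknowns, leaving x_3 free.

infinitely many solutions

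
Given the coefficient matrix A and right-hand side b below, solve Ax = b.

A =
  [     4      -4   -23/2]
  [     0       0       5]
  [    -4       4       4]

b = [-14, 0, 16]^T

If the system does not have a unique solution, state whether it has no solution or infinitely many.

no solution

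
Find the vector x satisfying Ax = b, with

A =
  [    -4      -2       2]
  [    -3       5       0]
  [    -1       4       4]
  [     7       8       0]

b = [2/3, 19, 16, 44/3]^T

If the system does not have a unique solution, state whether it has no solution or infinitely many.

x_1 = -4/3, x_2 = 3, x_3 = 2/3

Row-reduce the augmented matrix:
R1 ← R1 / (-4).
R2 ← R2 + 3·R1.
R3 ← R3 + 1·R1.
R4 ← R4 − 7·R1.
R2 ← R2 / (13/2).
R1 ← R1 − 1/2·R2.
R3 ← R3 − 9/2·R2.
R4 ← R4 − 9/2·R2.
R3 ← R3 / (59/13).
R1 ← R1 + 5/13·R3.
R2 ← R2 + 3/13·R3.
R4 ← R4 − 59/13·R3.
R4 reduces to 0 = 0, so the extra equation is consistent.
Reading off the reduced rows gives x_1 = -4/3, x_2 = 3, x_3 = 2/3.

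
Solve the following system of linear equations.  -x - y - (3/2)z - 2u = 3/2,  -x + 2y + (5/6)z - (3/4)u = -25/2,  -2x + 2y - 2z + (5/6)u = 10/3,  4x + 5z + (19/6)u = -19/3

Row-reduce:
R1 ← R1 / (-1).
R2 ← R2 + 1·R1.
R3 ← R3 + 2·R1.
R4 ← R4 − 4·R1.
R2 ← R2 / (3).
R1 ← R1 − 1·R2.
R3 ← R3 − 4·R2.
R4 ← R4 + 4·R2.
R3 ← R3 / (-19/9).
R1 ← R1 − 13/18·R3.
R2 ← R2 − 7/9·R3.
R4 ← R4 − 19/9·R3.
Rank is 3 with 4 unknowns, leaving u free.

infinitely many solutions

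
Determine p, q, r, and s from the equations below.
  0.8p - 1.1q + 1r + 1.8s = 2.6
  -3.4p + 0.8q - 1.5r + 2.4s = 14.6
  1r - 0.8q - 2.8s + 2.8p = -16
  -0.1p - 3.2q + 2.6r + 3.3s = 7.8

Row-reduce the augmented matrix:
R1 ← R1 / (4/5).
R2 ← R2 + 17/5·R1.
R3 ← R3 − 14/5·R1.
R4 ← R4 + 1/10·R1.
R2 ← R2 / (-31/8).
R1 ← R1 + 11/8·R2.
R3 ← R3 − 61/20·R2.
R4 ← R4 + 267/80·R2.
R3 ← R3 / (-52/155).
R1 ← R1 − 17/62·R3.
R2 ← R2 + 22/31·R3.
R4 ← R4 − 221/620·R3.
R4 ← R4 / (-1279/200).
R1 ← R1 + 119/52·R4.
R2 ← R2 + 1/13·R4.
R3 ← R3 − 461/130·R4.
Reading off the reduced rows gives p = -3, q = 4, r = 4, s = 3.

p = -3, q = 4, r = 4, s = 3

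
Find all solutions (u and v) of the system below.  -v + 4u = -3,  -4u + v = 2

no solution

Row-reduce:
R1 ← R1 / (4).
R2 ← R2 + 4·R1.
Row 2 reduces to 0 = -1, a contradiction. The system is inconsistent.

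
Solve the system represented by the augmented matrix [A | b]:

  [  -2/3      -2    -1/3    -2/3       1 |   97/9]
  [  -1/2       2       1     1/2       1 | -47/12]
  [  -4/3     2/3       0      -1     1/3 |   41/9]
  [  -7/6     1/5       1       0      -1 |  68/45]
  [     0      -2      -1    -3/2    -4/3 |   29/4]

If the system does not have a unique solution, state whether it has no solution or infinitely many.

x_1 = -8/3, x_2 = -3, x_3 = 1/2, x_4 = -5/2, x_5 = 3/2

Row-reduce the augmented matrix:
R1 ← R1 / (-2/3).
R2 ← R2 + 1/2·R1.
R3 ← R3 + 4/3·R1.
R4 ← R4 + 7/6·R1.
R2 ← R2 / (7/2).
R1 ← R1 − 3·R2.
R3 ← R3 − 14/3·R2.
R4 ← R4 − 37/10·R2.
R5 ← R5 + 2·R2.
R3 ← R3 / (-1).
R1 ← R1 + 4/7·R3.
R2 ← R2 − 5/14·R3.
R4 ← R4 − 11/42·R3.
R5 ← R5 + 2/7·R3.
R4 ← R4 / (-16/105).
R1 ← R1 − 5/7·R4.
R2 ← R2 + 1/14·R4.
R3 ← R3 − 1·R4.
R5 ← R5 + 9/14·R4.
R5 ← R5 / (2747/192).
R1 ← R1 + 549/32·R5.
R2 ← R2 − 65/64·R5.
R3 ← R3 + 679/32·R5.
R4 ← R4 − 743/32·R5.
Reading off the reduced rows gives x_1 = -8/3, x_2 = -3, x_3 = 1/2, x_4 = -5/2, x_5 = 3/2.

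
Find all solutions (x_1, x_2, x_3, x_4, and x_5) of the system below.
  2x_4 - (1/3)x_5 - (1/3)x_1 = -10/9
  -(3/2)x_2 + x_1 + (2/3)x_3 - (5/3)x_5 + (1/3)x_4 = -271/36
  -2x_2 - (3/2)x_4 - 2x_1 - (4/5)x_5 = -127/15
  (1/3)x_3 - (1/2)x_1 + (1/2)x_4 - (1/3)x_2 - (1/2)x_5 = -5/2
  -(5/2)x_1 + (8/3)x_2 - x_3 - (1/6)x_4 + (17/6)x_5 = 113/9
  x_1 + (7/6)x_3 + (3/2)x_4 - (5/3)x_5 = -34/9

x_1 = 2/3, x_2 = 5/2, x_3 = 0, x_4 = 0, x_5 = 8/3

Row-reduce the augmented matrix:
R1 ← R1 / (-1/3).
R2 ← R2 − 1·R1.
R3 ← R3 + 2·R1.
R4 ← R4 + 1/2·R1.
R5 ← R5 + 5/2·R1.
R6 ← R6 − 1·R1.
R2 ← R2 / (-3/2).
R3 ← R3 + 2·R2.
R4 ← R4 + 1/3·R2.
R5 ← R5 − 8/3·R2.
R3 ← R3 / (-8/9).
R2 ← R2 + 4/9·R3.
R4 ← R4 − 5/27·R3.
R5 ← R5 − 5/27·R3.
R6 ← R6 − 7/6·R3.
R4 ← R4 / (-407/48).
R1 ← R1 + 6·R4.
R2 ← R2 − 27/4·R4.
R3 ← R3 − 395/16·R4.
R5 ← R5 + 407/48·R4.
R6 ← R6 + 2045/96·R4.
Swap R5 and R6.
R5 ← R5 / (-2459/6105).
R1 ← R1 + 49/407·R5.
R2 ← R2 − 1344/2035·R5.
R3 ← R3 + 1506/2035·R5.
R4 ← R4 + 76/407·R5.
R6 reduces to 0 = 0, so the extra equation is consistent.
Reading off the reduced rows gives x_1 = 2/3, x_2 = 5/2, x_3 = 0, x_4 = 0, x_5 = 8/3.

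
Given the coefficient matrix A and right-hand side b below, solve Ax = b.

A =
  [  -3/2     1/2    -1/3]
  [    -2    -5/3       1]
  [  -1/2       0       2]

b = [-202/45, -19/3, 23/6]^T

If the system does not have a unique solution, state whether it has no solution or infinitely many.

x_1 = 3, x_2 = 9/5, x_3 = 8/3

Row-reduce the augmented matrix:
R1 ← R1 / (-3/2).
R2 ← R2 + 2·R1.
R3 ← R3 + 1/2·R1.
R2 ← R2 / (-7/3).
R1 ← R1 + 1/3·R2.
R3 ← R3 + 1/6·R2.
R3 ← R3 / (253/126).
R1 ← R1 − 1/63·R3.
R2 ← R2 + 13/21·R3.
Reading off the reduced rows gives x_1 = 3, x_2 = 9/5, x_3 = 8/3.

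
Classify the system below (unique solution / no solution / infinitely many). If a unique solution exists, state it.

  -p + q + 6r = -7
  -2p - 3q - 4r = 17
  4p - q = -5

Row-reduce the augmented matrix:
R1 ← R1 / (-1).
R2 ← R2 + 2·R1.
R3 ← R3 − 4·R1.
R2 ← R2 / (-5).
R1 ← R1 + 1·R2.
R3 ← R3 − 3·R2.
R3 ← R3 / (72/5).
R1 ← R1 + 14/5·R3.
R2 ← R2 − 16/5·R3.
Reading off the reduced rows gives p = -2, q = -3, r = -1.

p = -2, q = -3, r = -1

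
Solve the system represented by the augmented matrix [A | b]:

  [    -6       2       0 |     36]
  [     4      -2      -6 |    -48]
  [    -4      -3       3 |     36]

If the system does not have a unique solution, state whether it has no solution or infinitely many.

Row-reduce the augmented matrix:
R1 ← R1 / (-6).
R2 ← R2 − 4·R1.
R3 ← R3 + 4·R1.
R2 ← R2 / (-2/3).
R1 ← R1 + 1/3·R2.
R3 ← R3 + 13/3·R2.
R3 ← R3 / (42).
R1 ← R1 − 3·R3.
R2 ← R2 − 9·R3.
Reading off the reduced rows gives x_1 = -6, x_2 = 0, x_3 = 4.

x_1 = -6, x_2 = 0, x_3 = 4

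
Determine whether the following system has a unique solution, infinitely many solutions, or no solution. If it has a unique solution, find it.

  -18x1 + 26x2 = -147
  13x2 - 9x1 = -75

Row-reduce:
R1 ← R1 / (-18).
R2 ← R2 + 9·R1.
Row 2 reduces to 0 = -3/2, a contradiction. The system is inconsistent.

no solution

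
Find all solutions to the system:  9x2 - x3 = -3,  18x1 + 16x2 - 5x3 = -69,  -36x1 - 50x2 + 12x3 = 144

infinitely many solutions

Row-reduce:
Swap R1 and R2.
R1 ← R1 / (18).
R3 ← R3 + 36·R1.
R2 ← R2 / (9).
R1 ← R1 − 8/9·R2.
R3 ← R3 + 18·R2.
Rank is 2 with 3 unknowns, leaving x3 free.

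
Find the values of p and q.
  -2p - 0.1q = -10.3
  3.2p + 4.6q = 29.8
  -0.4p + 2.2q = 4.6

Row-reduce the augmented matrix:
R1 ← R1 / (-2).
R2 ← R2 − 16/5·R1.
R3 ← R3 + 2/5·R1.
R2 ← R2 / (111/25).
R1 ← R1 − 1/20·R2.
R3 ← R3 − 111/50·R2.
R3 reduces to 0 = 0, so the extra equation is consistent.
Reading off the reduced rows gives p = 5, q = 3.

p = 5, q = 3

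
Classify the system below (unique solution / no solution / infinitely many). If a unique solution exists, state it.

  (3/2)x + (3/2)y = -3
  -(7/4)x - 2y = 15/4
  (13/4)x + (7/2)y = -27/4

x = -1, y = -1

Row-reduce the augmented matrix:
R1 ← R1 / (3/2).
R2 ← R2 + 7/4·R1.
R3 ← R3 − 13/4·R1.
R2 ← R2 / (-1/4).
R1 ← R1 − 1·R2.
R3 ← R3 − 1/4·R2.
R3 reduces to 0 = 0, so the extra equation is consistent.
Reading off the reduced rows gives x = -1, y = -1.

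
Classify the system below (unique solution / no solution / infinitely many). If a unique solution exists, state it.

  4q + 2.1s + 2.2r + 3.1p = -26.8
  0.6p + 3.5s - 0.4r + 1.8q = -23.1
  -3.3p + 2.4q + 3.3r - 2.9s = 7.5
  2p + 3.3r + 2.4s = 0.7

Row-reduce the augmented matrix:
R1 ← R1 / (31/10).
R2 ← R2 − 3/5·R1.
R3 ← R3 + 33/10·R1.
R4 ← R4 − 2·R1.
R2 ← R2 / (159/155).
R1 ← R1 − 40/31·R2.
R3 ← R3 − 1032/155·R2.
R4 ← R4 + 80/31·R2.
R3 ← R3 / (5831/530).
R1 ← R1 − 278/159·R3.
R2 ← R2 + 128/159·R3.
R4 ← R4 + 313/1590·R3.
R4 ← R4 / (739649/87465).
R1 ← R1 − 1447/17493·R4.
R2 ← R2 − 52405/34986·R4.
R3 ← R3 + 10994/5831·R4.
Reading off the reduced rows gives p = -1, q = -6, r = 3, s = -3.

p = -1, q = -6, r = 3, s = -3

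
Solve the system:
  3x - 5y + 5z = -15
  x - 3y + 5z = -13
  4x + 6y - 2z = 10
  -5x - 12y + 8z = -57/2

no solution

Row-reduce:
R1 ← R1 / (3).
R2 ← R2 − 1·R1.
R3 ← R3 − 4·R1.
R4 ← R4 + 5·R1.
R2 ← R2 / (-4/3).
R1 ← R1 + 5/3·R2.
R3 ← R3 − 38/3·R2.
R4 ← R4 + 61/3·R2.
R3 ← R3 / (23).
R1 ← R1 + 5/2·R3.
R2 ← R2 + 5/2·R3.
R4 ← R4 + 69/2·R3.
Row 4 reduces to 0 = -1/2, a contradiction. The system is inconsistent.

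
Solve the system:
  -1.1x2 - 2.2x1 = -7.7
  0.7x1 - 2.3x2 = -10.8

Row-reduce the augmented matrix:
R1 ← R1 / (-11/5).
R2 ← R2 − 7/10·R1.
R2 ← R2 / (-53/20).
R1 ← R1 − 1/2·R2.
Reading off the reduced rows gives x1 = 1, x2 = 5.

x1 = 1, x2 = 5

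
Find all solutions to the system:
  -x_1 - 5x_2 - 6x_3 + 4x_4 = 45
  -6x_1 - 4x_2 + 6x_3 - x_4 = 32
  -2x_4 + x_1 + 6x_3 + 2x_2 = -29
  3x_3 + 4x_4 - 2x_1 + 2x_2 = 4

x_1 = -5, x_2 = -4, x_3 = -2, x_4 = 2

Row-reduce the augmented matrix:
R1 ← R1 / (-1).
R2 ← R2 + 6·R1.
R3 ← R3 − 1·R1.
R4 ← R4 + 2·R1.
R2 ← R2 / (26).
R1 ← R1 − 5·R2.
R3 ← R3 + 3·R2.
R4 ← R4 − 12·R2.
R3 ← R3 / (63/13).
R1 ← R1 + 27/13·R3.
R2 ← R2 − 21/13·R3.
R4 ← R4 + 57/13·R3.
R4 ← R4 / (283/42).
R1 ← R1 − 3/7·R4.
R2 ← R2 + 2/3·R4.
R3 ← R3 + 23/126·R4.
Reading off the reduced rows gives x_1 = -5, x_2 = -4, x_3 = -2, x_4 = 2.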